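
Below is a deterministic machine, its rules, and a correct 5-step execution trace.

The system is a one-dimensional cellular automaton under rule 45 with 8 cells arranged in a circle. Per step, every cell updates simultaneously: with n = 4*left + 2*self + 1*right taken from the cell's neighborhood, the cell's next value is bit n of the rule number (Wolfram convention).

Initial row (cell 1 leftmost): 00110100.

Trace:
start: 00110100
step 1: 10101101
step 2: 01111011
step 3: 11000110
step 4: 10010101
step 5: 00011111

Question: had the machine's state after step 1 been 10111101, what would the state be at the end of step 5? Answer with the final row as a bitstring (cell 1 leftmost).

00101000

state after step 1 := 10111101
step 2: 01100011
step 3: 11001010
step 4: 10001111
step 5: 00101000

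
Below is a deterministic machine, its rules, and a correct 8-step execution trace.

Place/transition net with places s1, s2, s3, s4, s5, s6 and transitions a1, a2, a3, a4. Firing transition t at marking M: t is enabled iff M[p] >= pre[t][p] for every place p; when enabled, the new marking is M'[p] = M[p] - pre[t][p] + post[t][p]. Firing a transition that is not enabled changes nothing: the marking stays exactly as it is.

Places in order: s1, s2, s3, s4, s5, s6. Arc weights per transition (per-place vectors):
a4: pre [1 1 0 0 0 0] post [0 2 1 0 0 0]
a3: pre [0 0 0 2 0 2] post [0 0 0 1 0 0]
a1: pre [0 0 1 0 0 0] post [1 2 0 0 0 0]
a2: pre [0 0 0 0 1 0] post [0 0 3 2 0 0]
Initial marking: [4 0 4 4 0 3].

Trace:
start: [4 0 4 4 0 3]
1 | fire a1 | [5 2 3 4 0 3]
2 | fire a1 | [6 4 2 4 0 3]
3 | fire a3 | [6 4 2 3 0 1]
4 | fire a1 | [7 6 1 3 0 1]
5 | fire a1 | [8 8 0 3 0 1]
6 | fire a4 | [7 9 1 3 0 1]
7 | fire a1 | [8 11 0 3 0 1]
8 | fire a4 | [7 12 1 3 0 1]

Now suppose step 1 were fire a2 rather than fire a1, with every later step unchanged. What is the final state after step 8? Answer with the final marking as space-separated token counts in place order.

(re-executing from step 1 with the substitution; state before step 1: [4 0 4 4 0 3])
1 | fire a2 | [4 0 4 4 0 3]
2 | fire a1 | [5 2 3 4 0 3]
3 | fire a3 | [5 2 3 3 0 1]
4 | fire a1 | [6 4 2 3 0 1]
5 | fire a1 | [7 6 1 3 0 1]
6 | fire a4 | [6 7 2 3 0 1]
7 | fire a1 | [7 9 1 3 0 1]
8 | fire a4 | [6 10 2 3 0 1]

6 10 2 3 0 1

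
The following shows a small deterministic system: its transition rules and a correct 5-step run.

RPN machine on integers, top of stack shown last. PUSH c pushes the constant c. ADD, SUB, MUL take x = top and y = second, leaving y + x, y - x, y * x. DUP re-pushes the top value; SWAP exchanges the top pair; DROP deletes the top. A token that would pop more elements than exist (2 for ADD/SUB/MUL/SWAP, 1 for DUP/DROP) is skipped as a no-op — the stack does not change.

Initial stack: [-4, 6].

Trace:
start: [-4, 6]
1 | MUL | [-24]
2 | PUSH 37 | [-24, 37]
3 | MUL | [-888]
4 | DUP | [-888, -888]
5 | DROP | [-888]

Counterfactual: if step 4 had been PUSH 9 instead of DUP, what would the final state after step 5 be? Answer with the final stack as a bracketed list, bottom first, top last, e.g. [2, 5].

(re-executing from step 4 with the substitution; state before step 4: [-888])
4 | PUSH 9 | [-888, 9]
5 | DROP | [-888]

[-888]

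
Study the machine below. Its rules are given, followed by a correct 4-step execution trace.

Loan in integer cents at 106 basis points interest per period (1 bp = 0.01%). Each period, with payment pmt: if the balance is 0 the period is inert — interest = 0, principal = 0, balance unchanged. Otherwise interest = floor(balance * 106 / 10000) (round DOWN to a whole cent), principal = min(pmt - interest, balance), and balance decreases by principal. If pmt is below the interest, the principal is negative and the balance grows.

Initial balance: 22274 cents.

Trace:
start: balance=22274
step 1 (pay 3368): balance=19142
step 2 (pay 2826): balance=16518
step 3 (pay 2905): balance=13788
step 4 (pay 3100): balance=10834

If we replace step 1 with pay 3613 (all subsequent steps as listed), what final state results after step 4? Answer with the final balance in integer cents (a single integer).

10581

(re-executing from step 1 with the substitution; state before step 1: balance=22274)
step 1 (pay 3613): balance=18897
step 2 (pay 2826): balance=16271
step 3 (pay 2905): balance=13538
step 4 (pay 3100): balance=10581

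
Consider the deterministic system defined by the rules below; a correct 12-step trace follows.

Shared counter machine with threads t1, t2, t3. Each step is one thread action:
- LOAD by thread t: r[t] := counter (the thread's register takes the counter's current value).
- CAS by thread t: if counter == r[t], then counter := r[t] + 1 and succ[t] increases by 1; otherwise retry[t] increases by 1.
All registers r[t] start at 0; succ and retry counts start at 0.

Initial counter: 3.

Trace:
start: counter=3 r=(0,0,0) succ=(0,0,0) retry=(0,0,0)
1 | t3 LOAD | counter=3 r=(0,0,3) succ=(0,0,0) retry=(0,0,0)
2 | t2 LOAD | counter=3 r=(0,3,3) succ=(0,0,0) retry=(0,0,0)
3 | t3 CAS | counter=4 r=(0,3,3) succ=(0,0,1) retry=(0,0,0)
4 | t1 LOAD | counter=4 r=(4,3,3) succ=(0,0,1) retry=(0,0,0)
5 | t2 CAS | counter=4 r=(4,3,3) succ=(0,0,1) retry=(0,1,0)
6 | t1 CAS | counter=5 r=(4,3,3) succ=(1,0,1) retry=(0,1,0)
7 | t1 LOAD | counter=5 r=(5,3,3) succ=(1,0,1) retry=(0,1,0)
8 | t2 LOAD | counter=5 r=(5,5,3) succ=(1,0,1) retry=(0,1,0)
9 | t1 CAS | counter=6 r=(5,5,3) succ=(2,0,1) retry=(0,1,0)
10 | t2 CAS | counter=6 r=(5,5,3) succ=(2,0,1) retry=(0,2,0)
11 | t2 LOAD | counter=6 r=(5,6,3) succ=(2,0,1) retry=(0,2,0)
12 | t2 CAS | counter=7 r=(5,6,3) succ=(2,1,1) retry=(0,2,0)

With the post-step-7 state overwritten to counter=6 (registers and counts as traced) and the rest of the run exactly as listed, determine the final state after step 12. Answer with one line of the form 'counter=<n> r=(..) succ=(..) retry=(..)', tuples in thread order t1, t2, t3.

counter=8 r=(5,7,3) succ=(1,2,1) retry=(1,1,0)

state after step 7 := counter=6 r=(5,3,3) succ=(1,0,1) retry=(0,1,0)
8 | t2 LOAD | counter=6 r=(5,6,3) succ=(1,0,1) retry=(0,1,0)
9 | t1 CAS | counter=6 r=(5,6,3) succ=(1,0,1) retry=(1,1,0)
10 | t2 CAS | counter=7 r=(5,6,3) succ=(1,1,1) retry=(1,1,0)
11 | t2 LOAD | counter=7 r=(5,7,3) succ=(1,1,1) retry=(1,1,0)
12 | t2 CAS | counter=8 r=(5,7,3) succ=(1,2,1) retry=(1,1,0)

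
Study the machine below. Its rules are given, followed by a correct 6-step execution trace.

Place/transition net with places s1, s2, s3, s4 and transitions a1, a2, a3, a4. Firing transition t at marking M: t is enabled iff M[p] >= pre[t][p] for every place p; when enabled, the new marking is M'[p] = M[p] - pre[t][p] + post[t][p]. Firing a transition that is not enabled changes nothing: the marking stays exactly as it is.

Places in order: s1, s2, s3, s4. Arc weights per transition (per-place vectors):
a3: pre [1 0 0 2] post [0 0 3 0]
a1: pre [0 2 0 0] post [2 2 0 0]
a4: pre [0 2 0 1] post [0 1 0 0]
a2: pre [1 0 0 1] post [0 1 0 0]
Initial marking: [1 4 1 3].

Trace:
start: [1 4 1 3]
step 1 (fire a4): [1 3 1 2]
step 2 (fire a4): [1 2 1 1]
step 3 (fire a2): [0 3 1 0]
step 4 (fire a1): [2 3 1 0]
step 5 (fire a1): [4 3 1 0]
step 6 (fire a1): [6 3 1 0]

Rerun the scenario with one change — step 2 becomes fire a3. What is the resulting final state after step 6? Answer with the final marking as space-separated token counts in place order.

(re-executing from step 2 with the substitution; state before step 2: [1 3 1 2])
step 2 (fire a3): [0 3 4 0]
step 3 (fire a2): [0 3 4 0]
step 4 (fire a1): [2 3 4 0]
step 5 (fire a1): [4 3 4 0]
step 6 (fire a1): [6 3 4 0]

6 3 4 0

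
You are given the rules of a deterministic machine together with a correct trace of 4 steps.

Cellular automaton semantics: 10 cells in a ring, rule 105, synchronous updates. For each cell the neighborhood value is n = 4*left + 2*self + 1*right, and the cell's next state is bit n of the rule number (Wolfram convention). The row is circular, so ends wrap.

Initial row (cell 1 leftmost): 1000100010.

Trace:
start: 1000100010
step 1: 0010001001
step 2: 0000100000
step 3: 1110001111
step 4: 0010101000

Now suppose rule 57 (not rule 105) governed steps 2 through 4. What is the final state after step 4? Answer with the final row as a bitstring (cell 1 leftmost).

0010101001

(re-executing steps 2..4 under rule 57; state before step 2: 0010001001)
step 2: 1001100100
step 3: 0101010010
step 4: 0010101001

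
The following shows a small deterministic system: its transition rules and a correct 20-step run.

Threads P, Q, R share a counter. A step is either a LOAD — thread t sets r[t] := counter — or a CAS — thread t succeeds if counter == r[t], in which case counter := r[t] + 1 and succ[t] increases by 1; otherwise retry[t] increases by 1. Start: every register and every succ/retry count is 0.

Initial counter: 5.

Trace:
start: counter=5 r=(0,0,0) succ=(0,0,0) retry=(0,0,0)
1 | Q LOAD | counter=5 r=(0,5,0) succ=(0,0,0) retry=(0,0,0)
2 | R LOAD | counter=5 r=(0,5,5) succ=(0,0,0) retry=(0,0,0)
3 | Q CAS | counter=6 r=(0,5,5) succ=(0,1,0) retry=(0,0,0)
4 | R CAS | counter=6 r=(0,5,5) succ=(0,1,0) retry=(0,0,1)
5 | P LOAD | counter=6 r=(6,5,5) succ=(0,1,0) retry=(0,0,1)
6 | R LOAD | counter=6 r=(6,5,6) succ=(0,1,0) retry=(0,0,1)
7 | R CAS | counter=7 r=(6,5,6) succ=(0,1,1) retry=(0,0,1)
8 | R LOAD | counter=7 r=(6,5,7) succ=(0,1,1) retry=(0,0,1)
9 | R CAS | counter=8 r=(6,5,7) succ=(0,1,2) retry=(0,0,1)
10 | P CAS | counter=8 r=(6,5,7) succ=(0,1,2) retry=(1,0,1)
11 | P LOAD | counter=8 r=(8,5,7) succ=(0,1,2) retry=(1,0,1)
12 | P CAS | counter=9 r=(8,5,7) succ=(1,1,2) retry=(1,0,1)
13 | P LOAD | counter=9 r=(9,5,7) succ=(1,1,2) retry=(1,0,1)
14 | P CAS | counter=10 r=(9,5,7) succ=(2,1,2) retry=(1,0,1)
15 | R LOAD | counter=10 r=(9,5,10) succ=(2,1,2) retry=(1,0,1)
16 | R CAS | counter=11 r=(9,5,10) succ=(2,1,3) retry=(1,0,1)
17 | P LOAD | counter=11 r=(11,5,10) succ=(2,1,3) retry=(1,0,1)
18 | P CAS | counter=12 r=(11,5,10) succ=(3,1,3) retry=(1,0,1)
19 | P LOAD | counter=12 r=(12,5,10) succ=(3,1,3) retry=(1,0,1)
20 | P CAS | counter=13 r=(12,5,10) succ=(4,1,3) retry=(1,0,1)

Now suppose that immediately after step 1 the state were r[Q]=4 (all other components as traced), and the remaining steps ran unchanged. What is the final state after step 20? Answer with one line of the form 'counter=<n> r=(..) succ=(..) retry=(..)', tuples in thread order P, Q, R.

state after step 1 := counter=5 r=(0,4,0) succ=(0,0,0) retry=(0,0,0)
2 | R LOAD | counter=5 r=(0,4,5) succ=(0,0,0) retry=(0,0,0)
3 | Q CAS | counter=5 r=(0,4,5) succ=(0,0,0) retry=(0,1,0)
4 | R CAS | counter=6 r=(0,4,5) succ=(0,0,1) retry=(0,1,0)
5 | P LOAD | counter=6 r=(6,4,5) succ=(0,0,1) retry=(0,1,0)
6 | R LOAD | counter=6 r=(6,4,6) succ=(0,0,1) retry=(0,1,0)
7 | R CAS | counter=7 r=(6,4,6) succ=(0,0,2) retry=(0,1,0)
8 | R LOAD | counter=7 r=(6,4,7) succ=(0,0,2) retry=(0,1,0)
9 | R CAS | counter=8 r=(6,4,7) succ=(0,0,3) retry=(0,1,0)
10 | P CAS | counter=8 r=(6,4,7) succ=(0,0,3) retry=(1,1,0)
11 | P LOAD | counter=8 r=(8,4,7) succ=(0,0,3) retry=(1,1,0)
12 | P CAS | counter=9 r=(8,4,7) succ=(1,0,3) retry=(1,1,0)
13 | P LOAD | counter=9 r=(9,4,7) succ=(1,0,3) retry=(1,1,0)
14 | P CAS | counter=10 r=(9,4,7) succ=(2,0,3) retry=(1,1,0)
15 | R LOAD | counter=10 r=(9,4,10) succ=(2,0,3) retry=(1,1,0)
16 | R CAS | counter=11 r=(9,4,10) succ=(2,0,4) retry=(1,1,0)
17 | P LOAD | counter=11 r=(11,4,10) succ=(2,0,4) retry=(1,1,0)
18 | P CAS | counter=12 r=(11,4,10) succ=(3,0,4) retry=(1,1,0)
19 | P LOAD | counter=12 r=(12,4,10) succ=(3,0,4) retry=(1,1,0)
20 | P CAS | counter=13 r=(12,4,10) succ=(4,0,4) retry=(1,1,0)

counter=13 r=(12,4,10) succ=(4,0,4) retry=(1,1,0)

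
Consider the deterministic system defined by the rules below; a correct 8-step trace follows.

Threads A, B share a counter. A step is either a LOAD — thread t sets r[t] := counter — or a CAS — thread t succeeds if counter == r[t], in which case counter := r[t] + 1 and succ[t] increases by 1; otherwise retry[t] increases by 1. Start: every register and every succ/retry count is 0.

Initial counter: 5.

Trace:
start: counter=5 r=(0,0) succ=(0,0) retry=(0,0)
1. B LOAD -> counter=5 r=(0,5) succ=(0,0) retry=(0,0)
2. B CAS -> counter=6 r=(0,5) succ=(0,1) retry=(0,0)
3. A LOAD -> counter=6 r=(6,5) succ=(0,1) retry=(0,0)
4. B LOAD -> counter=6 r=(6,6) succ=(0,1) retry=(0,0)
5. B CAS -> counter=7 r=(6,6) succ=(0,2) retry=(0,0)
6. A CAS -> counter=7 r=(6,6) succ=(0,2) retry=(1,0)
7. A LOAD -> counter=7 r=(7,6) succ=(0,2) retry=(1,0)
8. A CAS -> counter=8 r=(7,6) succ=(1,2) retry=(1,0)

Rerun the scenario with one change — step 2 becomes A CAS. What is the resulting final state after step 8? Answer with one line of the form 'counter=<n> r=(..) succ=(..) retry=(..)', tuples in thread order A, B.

(re-executing from step 2 with the substitution; state before step 2: counter=5 r=(0,5) succ=(0,0) retry=(0,0))
2. A CAS -> counter=5 r=(0,5) succ=(0,0) retry=(1,0)
3. A LOAD -> counter=5 r=(5,5) succ=(0,0) retry=(1,0)
4. B LOAD -> counter=5 r=(5,5) succ=(0,0) retry=(1,0)
5. B CAS -> counter=6 r=(5,5) succ=(0,1) retry=(1,0)
6. A CAS -> counter=6 r=(5,5) succ=(0,1) retry=(2,0)
7. A LOAD -> counter=6 r=(6,5) succ=(0,1) retry=(2,0)
8. A CAS -> counter=7 r=(6,5) succ=(1,1) retry=(2,0)

counter=7 r=(6,5) succ=(1,1) retry=(2,0)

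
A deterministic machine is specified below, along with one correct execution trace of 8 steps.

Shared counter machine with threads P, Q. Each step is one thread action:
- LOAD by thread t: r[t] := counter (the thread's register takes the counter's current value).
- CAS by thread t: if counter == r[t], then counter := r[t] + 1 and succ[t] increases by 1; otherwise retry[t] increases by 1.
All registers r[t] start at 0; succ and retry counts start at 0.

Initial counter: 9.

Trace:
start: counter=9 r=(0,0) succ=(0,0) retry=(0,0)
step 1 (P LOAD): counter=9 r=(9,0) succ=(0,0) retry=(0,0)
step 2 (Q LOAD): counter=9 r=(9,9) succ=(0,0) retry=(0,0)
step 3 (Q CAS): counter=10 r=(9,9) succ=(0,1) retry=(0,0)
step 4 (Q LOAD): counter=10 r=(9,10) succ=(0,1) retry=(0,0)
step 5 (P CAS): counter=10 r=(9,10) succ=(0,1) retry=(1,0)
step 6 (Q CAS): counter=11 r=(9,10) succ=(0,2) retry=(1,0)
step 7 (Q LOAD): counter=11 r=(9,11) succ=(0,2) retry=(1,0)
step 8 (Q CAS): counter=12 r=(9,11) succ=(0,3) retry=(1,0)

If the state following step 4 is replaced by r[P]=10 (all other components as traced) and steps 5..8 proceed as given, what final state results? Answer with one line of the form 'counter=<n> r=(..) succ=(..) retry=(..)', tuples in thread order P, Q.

counter=12 r=(10,11) succ=(1,2) retry=(0,1)

state after step 4 := counter=10 r=(10,10) succ=(0,1) retry=(0,0)
step 5 (P CAS): counter=11 r=(10,10) succ=(1,1) retry=(0,0)
step 6 (Q CAS): counter=11 r=(10,10) succ=(1,1) retry=(0,1)
step 7 (Q LOAD): counter=11 r=(10,11) succ=(1,1) retry=(0,1)
step 8 (Q CAS): counter=12 r=(10,11) succ=(1,2) retry=(0,1)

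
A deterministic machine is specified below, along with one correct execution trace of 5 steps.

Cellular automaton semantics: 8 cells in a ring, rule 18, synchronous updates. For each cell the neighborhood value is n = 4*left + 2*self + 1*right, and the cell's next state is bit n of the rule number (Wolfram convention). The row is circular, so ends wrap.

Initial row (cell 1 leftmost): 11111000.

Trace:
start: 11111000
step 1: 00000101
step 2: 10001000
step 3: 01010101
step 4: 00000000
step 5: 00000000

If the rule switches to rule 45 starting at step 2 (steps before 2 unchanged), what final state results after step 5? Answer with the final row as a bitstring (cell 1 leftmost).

10101010

(re-executing steps 2..5 under rule 45; state before step 2: 00000101)
step 2: 01110111
step 3: 11001100
step 4: 10001000
step 5: 10101010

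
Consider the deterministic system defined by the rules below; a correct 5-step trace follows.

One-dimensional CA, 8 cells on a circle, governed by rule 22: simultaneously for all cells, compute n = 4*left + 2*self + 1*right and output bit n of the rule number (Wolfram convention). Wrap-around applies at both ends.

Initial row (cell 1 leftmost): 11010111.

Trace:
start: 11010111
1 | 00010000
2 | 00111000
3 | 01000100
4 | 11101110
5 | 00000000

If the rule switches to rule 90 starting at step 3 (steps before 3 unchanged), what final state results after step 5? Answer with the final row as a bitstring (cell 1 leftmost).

10101010

(re-executing steps 3..5 under rule 90; state before step 3: 00111000)
3 | 01101100
4 | 11101110
5 | 10101010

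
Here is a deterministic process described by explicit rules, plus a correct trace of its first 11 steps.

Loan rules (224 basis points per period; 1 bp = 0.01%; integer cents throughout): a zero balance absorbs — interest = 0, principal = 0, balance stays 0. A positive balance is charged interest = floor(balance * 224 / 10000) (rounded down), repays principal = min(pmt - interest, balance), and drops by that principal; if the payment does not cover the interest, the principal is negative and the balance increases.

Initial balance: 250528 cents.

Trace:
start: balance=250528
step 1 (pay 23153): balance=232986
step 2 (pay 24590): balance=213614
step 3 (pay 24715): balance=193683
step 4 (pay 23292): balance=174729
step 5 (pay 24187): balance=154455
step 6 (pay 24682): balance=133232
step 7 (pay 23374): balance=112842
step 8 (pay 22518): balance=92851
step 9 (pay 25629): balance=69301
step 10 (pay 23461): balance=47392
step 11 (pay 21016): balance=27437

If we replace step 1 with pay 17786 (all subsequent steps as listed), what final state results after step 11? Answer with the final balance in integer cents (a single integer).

34138

(re-executing from step 1 with the substitution; state before step 1: balance=250528)
step 1 (pay 17786): balance=238353
step 2 (pay 24590): balance=219102
step 3 (pay 24715): balance=199294
step 4 (pay 23292): balance=180466
step 5 (pay 24187): balance=160321
step 6 (pay 24682): balance=139230
step 7 (pay 23374): balance=118974
step 8 (pay 22518): balance=99121
step 9 (pay 25629): balance=75712
step 10 (pay 23461): balance=53946
step 11 (pay 21016): balance=34138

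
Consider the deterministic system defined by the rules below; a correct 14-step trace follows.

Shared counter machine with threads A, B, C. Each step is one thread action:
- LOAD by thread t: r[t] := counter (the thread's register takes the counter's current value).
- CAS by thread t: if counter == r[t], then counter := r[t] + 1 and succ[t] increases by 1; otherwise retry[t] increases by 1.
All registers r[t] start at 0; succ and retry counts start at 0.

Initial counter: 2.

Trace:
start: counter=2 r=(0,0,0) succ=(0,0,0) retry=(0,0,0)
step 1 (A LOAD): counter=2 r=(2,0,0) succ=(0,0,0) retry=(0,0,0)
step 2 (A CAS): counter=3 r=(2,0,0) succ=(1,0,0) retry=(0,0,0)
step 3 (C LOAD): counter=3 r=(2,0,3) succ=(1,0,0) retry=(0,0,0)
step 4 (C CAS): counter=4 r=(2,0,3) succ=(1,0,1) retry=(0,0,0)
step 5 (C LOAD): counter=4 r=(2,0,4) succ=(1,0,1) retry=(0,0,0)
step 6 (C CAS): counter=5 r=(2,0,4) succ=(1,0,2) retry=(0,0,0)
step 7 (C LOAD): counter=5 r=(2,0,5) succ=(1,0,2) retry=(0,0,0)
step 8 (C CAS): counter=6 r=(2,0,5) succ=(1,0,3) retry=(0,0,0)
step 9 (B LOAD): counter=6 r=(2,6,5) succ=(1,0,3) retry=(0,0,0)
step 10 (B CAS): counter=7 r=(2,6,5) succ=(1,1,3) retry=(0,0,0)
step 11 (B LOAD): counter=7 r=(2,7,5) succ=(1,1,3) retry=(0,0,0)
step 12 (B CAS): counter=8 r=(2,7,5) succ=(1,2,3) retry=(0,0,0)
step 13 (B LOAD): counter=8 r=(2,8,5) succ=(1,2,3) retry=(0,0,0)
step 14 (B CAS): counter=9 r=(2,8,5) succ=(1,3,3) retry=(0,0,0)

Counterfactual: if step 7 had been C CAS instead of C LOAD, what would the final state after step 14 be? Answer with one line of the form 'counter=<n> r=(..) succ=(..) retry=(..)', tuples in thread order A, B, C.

counter=8 r=(2,7,4) succ=(1,3,2) retry=(0,0,2)

(re-executing from step 7 with the substitution; state before step 7: counter=5 r=(2,0,4) succ=(1,0,2) retry=(0,0,0))
step 7 (C CAS): counter=5 r=(2,0,4) succ=(1,0,2) retry=(0,0,1)
step 8 (C CAS): counter=5 r=(2,0,4) succ=(1,0,2) retry=(0,0,2)
step 9 (B LOAD): counter=5 r=(2,5,4) succ=(1,0,2) retry=(0,0,2)
step 10 (B CAS): counter=6 r=(2,5,4) succ=(1,1,2) retry=(0,0,2)
step 11 (B LOAD): counter=6 r=(2,6,4) succ=(1,1,2) retry=(0,0,2)
step 12 (B CAS): counter=7 r=(2,6,4) succ=(1,2,2) retry=(0,0,2)
step 13 (B LOAD): counter=7 r=(2,7,4) succ=(1,2,2) retry=(0,0,2)
step 14 (B CAS): counter=8 r=(2,7,4) succ=(1,3,2) retry=(0,0,2)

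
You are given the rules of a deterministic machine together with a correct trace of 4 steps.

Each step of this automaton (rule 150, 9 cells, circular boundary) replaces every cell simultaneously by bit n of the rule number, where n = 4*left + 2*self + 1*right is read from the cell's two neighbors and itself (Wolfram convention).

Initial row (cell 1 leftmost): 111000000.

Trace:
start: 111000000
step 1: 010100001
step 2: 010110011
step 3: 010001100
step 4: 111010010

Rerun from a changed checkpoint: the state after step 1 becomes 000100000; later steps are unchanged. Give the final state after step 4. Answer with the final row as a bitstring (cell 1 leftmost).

110101100

state after step 1 := 000100000
step 2: 001110000
step 3: 010101000
step 4: 110101100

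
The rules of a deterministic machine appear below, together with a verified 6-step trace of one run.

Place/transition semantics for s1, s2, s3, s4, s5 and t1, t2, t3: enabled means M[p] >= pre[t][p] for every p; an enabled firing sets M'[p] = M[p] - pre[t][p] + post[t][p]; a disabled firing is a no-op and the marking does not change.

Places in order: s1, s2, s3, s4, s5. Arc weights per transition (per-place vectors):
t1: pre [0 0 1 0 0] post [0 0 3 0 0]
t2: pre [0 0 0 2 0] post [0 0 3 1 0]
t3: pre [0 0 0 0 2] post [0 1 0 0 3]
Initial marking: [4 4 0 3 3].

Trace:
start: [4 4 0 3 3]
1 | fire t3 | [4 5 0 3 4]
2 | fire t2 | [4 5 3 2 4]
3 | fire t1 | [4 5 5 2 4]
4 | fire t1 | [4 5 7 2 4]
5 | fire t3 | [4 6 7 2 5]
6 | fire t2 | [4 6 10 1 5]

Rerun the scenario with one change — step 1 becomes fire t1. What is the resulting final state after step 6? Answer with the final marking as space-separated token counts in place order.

(re-executing from step 1 with the substitution; state before step 1: [4 4 0 3 3])
1 | fire t1 | [4 4 0 3 3]
2 | fire t2 | [4 4 3 2 3]
3 | fire t1 | [4 4 5 2 3]
4 | fire t1 | [4 4 7 2 3]
5 | fire t3 | [4 5 7 2 4]
6 | fire t2 | [4 5 10 1 4]

4 5 10 1 4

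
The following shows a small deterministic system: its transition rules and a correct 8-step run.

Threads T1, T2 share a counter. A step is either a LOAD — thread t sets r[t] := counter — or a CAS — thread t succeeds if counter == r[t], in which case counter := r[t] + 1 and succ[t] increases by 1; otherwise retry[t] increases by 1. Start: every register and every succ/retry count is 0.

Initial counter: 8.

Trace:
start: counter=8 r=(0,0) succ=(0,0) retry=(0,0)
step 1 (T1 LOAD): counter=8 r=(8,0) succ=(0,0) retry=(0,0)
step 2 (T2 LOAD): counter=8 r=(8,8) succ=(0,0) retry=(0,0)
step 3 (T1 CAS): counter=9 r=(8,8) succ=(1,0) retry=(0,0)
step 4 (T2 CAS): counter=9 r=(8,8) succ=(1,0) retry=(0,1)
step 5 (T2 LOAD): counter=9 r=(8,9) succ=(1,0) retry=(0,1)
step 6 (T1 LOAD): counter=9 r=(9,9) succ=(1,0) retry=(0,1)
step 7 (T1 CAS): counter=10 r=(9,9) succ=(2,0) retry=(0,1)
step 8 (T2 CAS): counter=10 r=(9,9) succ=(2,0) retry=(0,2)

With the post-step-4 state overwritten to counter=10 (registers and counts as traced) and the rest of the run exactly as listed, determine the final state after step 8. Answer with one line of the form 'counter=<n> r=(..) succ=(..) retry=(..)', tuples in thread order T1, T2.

counter=11 r=(10,10) succ=(2,0) retry=(0,2)

state after step 4 := counter=10 r=(8,8) succ=(1,0) retry=(0,1)
step 5 (T2 LOAD): counter=10 r=(8,10) succ=(1,0) retry=(0,1)
step 6 (T1 LOAD): counter=10 r=(10,10) succ=(1,0) retry=(0,1)
step 7 (T1 CAS): counter=11 r=(10,10) succ=(2,0) retry=(0,1)
step 8 (T2 CAS): counter=11 r=(10,10) succ=(2,0) retry=(0,2)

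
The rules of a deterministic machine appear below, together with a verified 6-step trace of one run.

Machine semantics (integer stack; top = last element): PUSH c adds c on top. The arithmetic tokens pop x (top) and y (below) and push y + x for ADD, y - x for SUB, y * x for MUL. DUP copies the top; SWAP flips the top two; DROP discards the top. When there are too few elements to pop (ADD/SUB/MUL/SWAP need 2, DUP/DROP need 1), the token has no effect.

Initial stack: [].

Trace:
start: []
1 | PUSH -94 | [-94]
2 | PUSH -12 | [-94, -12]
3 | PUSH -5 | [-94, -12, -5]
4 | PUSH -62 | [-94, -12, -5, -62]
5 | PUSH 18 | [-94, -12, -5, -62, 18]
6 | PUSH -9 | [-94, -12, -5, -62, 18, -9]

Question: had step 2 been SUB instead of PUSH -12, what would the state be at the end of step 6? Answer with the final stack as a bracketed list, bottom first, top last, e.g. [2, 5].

(re-executing from step 2 with the substitution; state before step 2: [-94])
2 | SUB | [-94]
3 | PUSH -5 | [-94, -5]
4 | PUSH -62 | [-94, -5, -62]
5 | PUSH 18 | [-94, -5, -62, 18]
6 | PUSH -9 | [-94, -5, -62, 18, -9]

[-94, -5, -62, 18, -9]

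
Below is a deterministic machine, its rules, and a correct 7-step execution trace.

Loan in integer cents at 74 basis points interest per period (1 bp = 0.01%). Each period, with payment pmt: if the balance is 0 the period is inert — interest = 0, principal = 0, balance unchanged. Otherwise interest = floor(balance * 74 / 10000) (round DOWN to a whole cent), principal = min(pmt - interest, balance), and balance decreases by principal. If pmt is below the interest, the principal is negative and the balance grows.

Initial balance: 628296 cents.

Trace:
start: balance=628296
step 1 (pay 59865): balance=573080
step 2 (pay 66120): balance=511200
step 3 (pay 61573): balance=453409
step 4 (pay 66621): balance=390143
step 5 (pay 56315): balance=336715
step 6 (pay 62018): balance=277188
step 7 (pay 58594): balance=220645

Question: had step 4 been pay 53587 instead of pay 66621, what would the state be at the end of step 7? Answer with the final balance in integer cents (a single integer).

233970

(re-executing from step 4 with the substitution; state before step 4: balance=453409)
step 4 (pay 53587): balance=403177
step 5 (pay 56315): balance=349845
step 6 (pay 62018): balance=290415
step 7 (pay 58594): balance=233970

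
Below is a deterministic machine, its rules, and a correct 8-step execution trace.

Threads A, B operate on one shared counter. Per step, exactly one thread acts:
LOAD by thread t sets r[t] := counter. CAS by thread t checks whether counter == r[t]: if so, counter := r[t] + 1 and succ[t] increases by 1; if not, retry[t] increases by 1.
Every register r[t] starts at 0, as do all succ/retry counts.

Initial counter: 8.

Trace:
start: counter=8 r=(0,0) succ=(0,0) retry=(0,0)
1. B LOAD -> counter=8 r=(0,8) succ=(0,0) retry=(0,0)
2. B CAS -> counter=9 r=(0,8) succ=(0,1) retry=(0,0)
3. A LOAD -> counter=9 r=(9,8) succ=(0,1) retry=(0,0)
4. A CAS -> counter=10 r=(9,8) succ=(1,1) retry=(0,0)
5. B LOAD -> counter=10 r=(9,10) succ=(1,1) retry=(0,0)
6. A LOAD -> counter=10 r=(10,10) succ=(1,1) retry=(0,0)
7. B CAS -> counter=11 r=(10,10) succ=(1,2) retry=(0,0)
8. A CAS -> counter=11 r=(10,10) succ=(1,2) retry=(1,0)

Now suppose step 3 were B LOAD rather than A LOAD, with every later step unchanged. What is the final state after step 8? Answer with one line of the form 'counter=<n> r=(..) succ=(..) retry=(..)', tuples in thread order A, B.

(re-executing from step 3 with the substitution; state before step 3: counter=9 r=(0,8) succ=(0,1) retry=(0,0))
3. B LOAD -> counter=9 r=(0,9) succ=(0,1) retry=(0,0)
4. A CAS -> counter=9 r=(0,9) succ=(0,1) retry=(1,0)
5. B LOAD -> counter=9 r=(0,9) succ=(0,1) retry=(1,0)
6. A LOAD -> counter=9 r=(9,9) succ=(0,1) retry=(1,0)
7. B CAS -> counter=10 r=(9,9) succ=(0,2) retry=(1,0)
8. A CAS -> counter=10 r=(9,9) succ=(0,2) retry=(2,0)

counter=10 r=(9,9) succ=(0,2) retry=(2,0)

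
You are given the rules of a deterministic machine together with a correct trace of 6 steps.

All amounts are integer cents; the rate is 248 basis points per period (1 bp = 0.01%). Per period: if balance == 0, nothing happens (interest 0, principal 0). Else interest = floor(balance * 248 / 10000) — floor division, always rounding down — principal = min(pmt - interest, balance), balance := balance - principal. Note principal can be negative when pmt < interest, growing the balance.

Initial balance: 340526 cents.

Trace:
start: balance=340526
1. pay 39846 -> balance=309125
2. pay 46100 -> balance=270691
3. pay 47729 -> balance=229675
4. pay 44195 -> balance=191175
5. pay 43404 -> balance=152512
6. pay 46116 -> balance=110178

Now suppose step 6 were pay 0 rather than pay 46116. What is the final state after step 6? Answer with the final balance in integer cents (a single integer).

(re-executing from step 6 with the substitution; state before step 6: balance=152512)
6. pay 0 -> balance=156294

156294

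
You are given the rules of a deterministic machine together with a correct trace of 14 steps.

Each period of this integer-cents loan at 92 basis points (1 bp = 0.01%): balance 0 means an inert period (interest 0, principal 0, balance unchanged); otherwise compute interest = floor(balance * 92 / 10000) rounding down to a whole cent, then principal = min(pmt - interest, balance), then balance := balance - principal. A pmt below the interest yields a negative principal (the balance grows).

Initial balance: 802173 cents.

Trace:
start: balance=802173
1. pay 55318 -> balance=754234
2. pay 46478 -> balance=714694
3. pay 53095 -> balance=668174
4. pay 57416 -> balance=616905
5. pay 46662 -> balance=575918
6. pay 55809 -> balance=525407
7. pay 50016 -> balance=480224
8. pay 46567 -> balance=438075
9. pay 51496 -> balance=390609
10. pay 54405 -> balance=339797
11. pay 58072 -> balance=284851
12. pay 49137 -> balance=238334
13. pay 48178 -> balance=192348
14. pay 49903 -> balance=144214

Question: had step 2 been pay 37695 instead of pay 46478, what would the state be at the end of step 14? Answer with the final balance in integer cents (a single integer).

154015

(re-executing from step 2 with the substitution; state before step 2: balance=754234)
2. pay 37695 -> balance=723477
3. pay 53095 -> balance=677037
4. pay 57416 -> balance=625849
5. pay 46662 -> balance=584944
6. pay 55809 -> balance=534516
7. pay 50016 -> balance=489417
8. pay 46567 -> balance=447352
9. pay 51496 -> balance=399971
10. pay 54405 -> balance=349245
11. pay 58072 -> balance=294386
12. pay 49137 -> balance=247957
13. pay 48178 -> balance=202060
14. pay 49903 -> balance=154015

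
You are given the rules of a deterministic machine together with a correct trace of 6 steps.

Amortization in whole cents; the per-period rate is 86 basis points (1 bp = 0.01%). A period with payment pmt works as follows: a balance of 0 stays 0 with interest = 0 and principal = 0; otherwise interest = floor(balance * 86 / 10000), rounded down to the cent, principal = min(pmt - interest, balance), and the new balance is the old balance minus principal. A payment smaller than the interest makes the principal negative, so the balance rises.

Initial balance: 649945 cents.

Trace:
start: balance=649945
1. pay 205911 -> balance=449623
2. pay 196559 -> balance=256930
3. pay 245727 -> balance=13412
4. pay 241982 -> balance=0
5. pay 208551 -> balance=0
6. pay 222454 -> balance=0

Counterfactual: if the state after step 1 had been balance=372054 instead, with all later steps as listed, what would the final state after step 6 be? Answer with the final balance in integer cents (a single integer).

0

state after step 1 := balance=372054
2. pay 196559 -> balance=178694
3. pay 245727 -> balance=0
4. pay 241982 -> balance=0
5. pay 208551 -> balance=0
6. pay 222454 -> balance=0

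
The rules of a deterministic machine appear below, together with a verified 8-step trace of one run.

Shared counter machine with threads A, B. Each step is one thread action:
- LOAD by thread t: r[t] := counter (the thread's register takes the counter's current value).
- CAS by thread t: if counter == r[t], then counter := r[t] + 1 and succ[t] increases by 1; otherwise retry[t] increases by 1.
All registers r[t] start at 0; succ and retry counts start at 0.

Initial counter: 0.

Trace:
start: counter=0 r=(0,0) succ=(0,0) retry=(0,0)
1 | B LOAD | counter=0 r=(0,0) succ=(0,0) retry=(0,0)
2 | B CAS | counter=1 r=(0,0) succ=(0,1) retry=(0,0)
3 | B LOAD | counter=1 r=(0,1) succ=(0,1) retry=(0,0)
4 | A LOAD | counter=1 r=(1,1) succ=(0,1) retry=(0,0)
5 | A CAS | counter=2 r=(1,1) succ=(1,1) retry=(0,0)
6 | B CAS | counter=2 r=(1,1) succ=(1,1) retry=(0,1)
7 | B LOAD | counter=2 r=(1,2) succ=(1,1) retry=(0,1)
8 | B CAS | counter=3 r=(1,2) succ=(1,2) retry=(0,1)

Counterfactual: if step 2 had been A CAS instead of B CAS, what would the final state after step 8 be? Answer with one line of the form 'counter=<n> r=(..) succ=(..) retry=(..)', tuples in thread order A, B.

counter=3 r=(1,2) succ=(2,1) retry=(0,1)

(re-executing from step 2 with the substitution; state before step 2: counter=0 r=(0,0) succ=(0,0) retry=(0,0))
2 | A CAS | counter=1 r=(0,0) succ=(1,0) retry=(0,0)
3 | B LOAD | counter=1 r=(0,1) succ=(1,0) retry=(0,0)
4 | A LOAD | counter=1 r=(1,1) succ=(1,0) retry=(0,0)
5 | A CAS | counter=2 r=(1,1) succ=(2,0) retry=(0,0)
6 | B CAS | counter=2 r=(1,1) succ=(2,0) retry=(0,1)
7 | B LOAD | counter=2 r=(1,2) succ=(2,0) retry=(0,1)
8 | B CAS | counter=3 r=(1,2) succ=(2,1) retry=(0,1)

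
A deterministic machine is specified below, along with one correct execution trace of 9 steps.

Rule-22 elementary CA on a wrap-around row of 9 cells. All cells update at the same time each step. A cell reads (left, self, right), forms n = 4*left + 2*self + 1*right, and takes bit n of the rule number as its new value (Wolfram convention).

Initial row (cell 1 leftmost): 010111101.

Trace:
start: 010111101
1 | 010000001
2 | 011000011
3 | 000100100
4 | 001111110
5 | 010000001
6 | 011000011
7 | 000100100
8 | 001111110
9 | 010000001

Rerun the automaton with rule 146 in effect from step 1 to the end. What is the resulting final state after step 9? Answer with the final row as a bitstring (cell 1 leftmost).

001011010

(re-executing steps 1..9 under rule 146; state before step 1: 010111101)
1 | 000011000
2 | 000100100
3 | 001011010
4 | 010000001
5 | 001000010
6 | 010100101
7 | 000011000
8 | 000100100
9 | 001011010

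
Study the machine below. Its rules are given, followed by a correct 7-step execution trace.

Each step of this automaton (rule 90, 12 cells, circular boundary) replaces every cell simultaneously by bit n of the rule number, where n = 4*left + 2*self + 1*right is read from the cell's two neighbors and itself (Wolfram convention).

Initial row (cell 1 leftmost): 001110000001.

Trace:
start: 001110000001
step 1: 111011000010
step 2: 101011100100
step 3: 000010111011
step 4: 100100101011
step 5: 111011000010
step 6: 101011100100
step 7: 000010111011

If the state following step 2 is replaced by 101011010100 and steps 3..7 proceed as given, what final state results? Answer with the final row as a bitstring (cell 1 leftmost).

111100111100

state after step 2 := 101011010100
step 3: 000011000011
step 4: 100111100111
step 5: 111100111100
step 6: 100111100111
step 7: 111100111100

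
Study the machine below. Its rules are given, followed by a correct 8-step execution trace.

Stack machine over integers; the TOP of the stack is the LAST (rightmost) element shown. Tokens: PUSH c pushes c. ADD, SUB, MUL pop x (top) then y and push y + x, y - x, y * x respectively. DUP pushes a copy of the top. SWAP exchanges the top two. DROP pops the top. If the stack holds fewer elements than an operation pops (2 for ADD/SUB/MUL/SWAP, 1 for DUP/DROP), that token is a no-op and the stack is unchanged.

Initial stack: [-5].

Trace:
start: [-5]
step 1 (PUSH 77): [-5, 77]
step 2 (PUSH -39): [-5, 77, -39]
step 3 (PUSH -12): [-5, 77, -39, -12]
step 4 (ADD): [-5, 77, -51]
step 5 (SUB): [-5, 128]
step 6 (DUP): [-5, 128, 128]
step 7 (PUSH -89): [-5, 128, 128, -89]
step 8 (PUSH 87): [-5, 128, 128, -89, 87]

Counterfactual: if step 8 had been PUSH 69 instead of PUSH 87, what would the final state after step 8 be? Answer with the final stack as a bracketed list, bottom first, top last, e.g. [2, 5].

(re-executing from step 8 with the substitution; state before step 8: [-5, 128, 128, -89])
step 8 (PUSH 69): [-5, 128, 128, -89, 69]

[-5, 128, 128, -89, 69]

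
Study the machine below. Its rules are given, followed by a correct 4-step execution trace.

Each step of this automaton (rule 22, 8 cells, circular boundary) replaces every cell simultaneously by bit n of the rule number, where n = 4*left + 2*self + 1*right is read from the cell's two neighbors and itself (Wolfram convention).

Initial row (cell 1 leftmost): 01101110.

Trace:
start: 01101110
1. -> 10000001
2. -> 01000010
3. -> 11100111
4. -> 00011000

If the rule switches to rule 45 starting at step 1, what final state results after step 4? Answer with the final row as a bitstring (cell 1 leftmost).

10011011

(re-executing steps 1..4 under rule 45; state before step 1: 01101110)
1. -> 01011000
2. -> 01110011
3. -> 11000010
4. -> 10011011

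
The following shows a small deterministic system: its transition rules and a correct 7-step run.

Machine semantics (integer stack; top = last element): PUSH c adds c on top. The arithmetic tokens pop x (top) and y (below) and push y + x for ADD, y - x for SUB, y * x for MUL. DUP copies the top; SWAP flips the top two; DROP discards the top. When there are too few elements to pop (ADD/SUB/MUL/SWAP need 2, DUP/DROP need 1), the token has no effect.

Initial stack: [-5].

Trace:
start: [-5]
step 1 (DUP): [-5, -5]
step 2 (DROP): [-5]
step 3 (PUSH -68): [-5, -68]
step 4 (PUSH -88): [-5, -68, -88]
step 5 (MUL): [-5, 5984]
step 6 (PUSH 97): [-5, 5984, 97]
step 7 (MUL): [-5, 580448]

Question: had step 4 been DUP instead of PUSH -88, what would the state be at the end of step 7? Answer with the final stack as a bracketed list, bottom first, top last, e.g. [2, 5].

[-5, 448528]

(re-executing from step 4 with the substitution; state before step 4: [-5, -68])
step 4 (DUP): [-5, -68, -68]
step 5 (MUL): [-5, 4624]
step 6 (PUSH 97): [-5, 4624, 97]
step 7 (MUL): [-5, 448528]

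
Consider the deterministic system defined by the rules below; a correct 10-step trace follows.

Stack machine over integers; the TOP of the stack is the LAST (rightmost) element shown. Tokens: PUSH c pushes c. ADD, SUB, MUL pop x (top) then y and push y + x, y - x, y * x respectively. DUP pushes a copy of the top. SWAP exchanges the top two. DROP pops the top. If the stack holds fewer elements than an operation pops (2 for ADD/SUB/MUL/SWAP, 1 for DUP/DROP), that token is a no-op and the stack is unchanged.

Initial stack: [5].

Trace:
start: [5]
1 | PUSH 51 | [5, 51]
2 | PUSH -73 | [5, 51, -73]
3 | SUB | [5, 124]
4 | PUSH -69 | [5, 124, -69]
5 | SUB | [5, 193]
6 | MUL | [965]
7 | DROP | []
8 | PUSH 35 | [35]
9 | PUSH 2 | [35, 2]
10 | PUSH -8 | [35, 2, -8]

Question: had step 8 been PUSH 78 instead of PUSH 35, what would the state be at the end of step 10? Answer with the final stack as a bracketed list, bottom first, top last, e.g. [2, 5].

(re-executing from step 8 with the substitution; state before step 8: [])
8 | PUSH 78 | [78]
9 | PUSH 2 | [78, 2]
10 | PUSH -8 | [78, 2, -8]

[78, 2, -8]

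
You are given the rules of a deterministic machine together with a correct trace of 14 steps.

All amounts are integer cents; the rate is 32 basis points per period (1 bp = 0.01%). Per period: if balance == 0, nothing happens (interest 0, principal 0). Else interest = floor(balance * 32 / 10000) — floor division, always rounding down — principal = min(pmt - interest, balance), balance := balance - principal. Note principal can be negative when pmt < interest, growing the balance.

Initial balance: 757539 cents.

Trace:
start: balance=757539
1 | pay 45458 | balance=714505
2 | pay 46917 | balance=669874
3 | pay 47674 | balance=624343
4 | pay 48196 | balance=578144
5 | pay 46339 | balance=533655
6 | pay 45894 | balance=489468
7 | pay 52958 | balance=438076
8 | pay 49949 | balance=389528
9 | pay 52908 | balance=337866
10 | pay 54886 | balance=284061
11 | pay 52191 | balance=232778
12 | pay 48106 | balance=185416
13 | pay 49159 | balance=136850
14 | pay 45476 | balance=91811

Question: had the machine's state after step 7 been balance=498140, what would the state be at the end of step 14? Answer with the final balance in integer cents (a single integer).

state after step 7 := balance=498140
8 | pay 49949 | balance=449785
9 | pay 52908 | balance=398316
10 | pay 54886 | balance=344704
11 | pay 52191 | balance=293616
12 | pay 48106 | balance=246449
13 | pay 49159 | balance=198078
14 | pay 45476 | balance=153235

153235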